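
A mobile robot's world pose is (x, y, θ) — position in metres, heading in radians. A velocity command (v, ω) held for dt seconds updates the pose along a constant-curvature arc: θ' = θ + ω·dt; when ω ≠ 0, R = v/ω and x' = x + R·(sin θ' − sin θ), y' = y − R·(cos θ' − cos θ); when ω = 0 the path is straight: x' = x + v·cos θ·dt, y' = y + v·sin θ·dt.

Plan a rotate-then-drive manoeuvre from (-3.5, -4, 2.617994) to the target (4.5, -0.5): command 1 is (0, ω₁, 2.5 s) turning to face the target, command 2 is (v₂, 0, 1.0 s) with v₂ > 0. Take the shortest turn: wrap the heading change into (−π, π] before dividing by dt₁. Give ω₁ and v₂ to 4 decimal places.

ω₁ = -0.8822, v₂ = 8.7321

heading to target = atan2(-0.5−-4, 4.5−-3.5) = 0.4124
Δθ = wrap(0.4124 − 2.6180) = -2.2056; ω₁ = Δθ/dt₁ = -0.8822
distance = √((4.5−-3.5)² + (-0.5−-4)²) = 8.7321; v₂ = distance/dt₂ = 8.7321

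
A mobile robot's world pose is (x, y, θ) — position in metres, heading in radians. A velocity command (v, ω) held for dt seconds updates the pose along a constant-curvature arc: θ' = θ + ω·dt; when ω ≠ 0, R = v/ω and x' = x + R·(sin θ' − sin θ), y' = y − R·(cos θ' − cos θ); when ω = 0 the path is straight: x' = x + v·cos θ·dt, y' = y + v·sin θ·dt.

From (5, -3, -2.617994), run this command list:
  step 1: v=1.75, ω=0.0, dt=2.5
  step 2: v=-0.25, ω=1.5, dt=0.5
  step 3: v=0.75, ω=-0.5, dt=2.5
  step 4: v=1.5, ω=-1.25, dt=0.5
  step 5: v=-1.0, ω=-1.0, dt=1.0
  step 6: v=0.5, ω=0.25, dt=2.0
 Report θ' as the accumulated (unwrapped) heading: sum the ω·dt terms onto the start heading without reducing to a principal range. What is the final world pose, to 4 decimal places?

step 1: θ'=-2.6180 (straight) → pose (1.2111, -5.1875, -2.6180)
step 2: θ'=-1.8680 (R=-0.1667) → pose (1.2872, -5.0920, -1.8680)
step 3: θ'=-3.1180 (R=-1.5000) → pose (-0.1117, -6.1523, -3.1180)
step 4: θ'=-3.7430 (R=-1.2000) → pose (-0.8190, -5.9421, -3.7430)
step 5: θ'=-4.7430 (R=1.0000) → pose (-0.3852, -6.7972, -4.7430)
step 6: θ'=-4.2430 (R=2.0000) → pose (-0.6006, -5.8313, -4.2430)

(-0.6006, -5.8313, -4.2430)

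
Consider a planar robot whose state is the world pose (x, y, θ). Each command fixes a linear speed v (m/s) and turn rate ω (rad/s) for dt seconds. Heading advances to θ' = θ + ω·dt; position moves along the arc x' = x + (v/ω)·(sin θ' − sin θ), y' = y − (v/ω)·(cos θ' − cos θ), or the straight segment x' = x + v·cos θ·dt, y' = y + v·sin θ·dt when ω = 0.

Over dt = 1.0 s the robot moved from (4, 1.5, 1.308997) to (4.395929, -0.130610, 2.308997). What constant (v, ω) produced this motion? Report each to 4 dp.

v = -1.7500, ω = 1.0000

Δθ = 2.308997 − 1.308997 = 1.000000
ω = Δθ/dt = 1.000000/1.0 = 1.0000
R = −Δy/(cos θ' − cos θ) = -1.7500
v = R·ω = -1.7500·1.0000 = -1.7500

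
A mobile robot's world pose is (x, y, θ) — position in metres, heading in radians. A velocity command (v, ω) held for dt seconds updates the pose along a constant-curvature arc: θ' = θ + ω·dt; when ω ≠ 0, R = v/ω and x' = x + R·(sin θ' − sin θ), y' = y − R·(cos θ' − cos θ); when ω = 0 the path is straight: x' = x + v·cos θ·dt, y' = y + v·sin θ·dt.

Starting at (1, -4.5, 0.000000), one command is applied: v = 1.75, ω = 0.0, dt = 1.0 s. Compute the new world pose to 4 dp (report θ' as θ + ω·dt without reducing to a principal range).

θ' = 0.0000 + 0.0·1.0 = 0.0000
ω = 0 → straight: x' = 1 + 1.75·cos(0.0000)·1.0 = 2.7500
y' = -4.5 + 1.75·sin(0.0000)·1.0 = -4.5000

(2.7500, -4.5000, 0.0000)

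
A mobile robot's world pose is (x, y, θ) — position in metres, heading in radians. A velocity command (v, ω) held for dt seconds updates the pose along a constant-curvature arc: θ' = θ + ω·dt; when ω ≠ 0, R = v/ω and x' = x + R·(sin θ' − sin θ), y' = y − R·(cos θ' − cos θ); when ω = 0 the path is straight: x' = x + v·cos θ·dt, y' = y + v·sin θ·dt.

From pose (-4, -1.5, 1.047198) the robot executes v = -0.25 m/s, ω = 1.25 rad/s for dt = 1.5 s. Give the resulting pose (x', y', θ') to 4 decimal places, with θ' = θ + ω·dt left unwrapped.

(-3.8703, -1.7952, 2.9222)

θ' = 1.0472 + 1.25·1.5 = 2.9222
R = v/ω = -0.25/1.25 = -0.2000
x' = -4 + -0.2000·(sin 2.9222 − sin 1.0472) = -3.8703
y' = -1.5 − -0.2000·(cos 2.9222 − cos 1.0472) = -1.7952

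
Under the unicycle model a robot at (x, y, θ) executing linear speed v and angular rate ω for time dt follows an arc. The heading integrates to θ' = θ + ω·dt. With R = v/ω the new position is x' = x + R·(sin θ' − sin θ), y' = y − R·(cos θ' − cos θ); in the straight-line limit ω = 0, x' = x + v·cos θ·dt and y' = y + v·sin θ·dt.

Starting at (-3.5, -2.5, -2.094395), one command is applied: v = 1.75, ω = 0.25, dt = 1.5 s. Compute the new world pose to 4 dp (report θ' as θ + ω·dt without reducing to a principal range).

(-4.3607, -4.9636, -1.7194)

θ' = -2.0944 + 0.25·1.5 = -1.7194
R = v/ω = 1.75/0.25 = 7.0000
x' = -3.5 + 7.0000·(sin -1.7194 − sin -2.0944) = -4.3607
y' = -2.5 − 7.0000·(cos -1.7194 − cos -2.0944) = -4.9636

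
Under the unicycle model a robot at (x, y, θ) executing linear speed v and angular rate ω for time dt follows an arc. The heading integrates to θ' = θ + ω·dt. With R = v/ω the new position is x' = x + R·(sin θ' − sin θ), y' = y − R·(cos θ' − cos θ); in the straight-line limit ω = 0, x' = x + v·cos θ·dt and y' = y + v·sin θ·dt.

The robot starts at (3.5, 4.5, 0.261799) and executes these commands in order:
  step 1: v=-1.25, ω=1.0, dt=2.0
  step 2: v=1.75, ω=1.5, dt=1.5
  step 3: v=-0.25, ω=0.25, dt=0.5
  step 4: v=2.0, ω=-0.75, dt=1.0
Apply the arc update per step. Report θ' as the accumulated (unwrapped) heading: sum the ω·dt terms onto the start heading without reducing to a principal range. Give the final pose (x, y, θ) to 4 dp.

step 1: θ'=2.2618 (R=-1.2500) → pose (2.8603, 2.4960, 2.2618)
step 2: θ'=4.5118 (R=1.1667) → pose (0.8179, 1.9849, 4.5118)
step 3: θ'=4.6368 (R=-1.0000) → pose (0.8351, 2.1086, 4.6368)
step 4: θ'=3.8868 (R=-2.6667) → pose (-0.0156, 0.3501, 3.8868)

(-0.0156, 0.3501, 3.8868)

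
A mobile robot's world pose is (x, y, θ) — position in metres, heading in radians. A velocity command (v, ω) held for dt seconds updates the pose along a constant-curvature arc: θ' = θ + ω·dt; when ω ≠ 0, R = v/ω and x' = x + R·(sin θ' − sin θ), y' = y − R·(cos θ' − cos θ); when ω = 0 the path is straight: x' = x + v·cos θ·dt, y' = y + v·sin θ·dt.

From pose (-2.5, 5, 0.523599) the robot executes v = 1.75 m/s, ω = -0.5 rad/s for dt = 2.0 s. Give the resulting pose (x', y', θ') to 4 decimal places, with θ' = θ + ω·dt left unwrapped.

θ' = 0.5236 + -0.5·2.0 = -0.4764
R = v/ω = 1.75/-0.5 = -3.5000
x' = -2.5 + -3.5000·(sin -0.4764 − sin 0.5236) = 0.8550
y' = 5 − -3.5000·(cos -0.4764 − cos 0.5236) = 5.0792

(0.8550, 5.0792, -0.4764)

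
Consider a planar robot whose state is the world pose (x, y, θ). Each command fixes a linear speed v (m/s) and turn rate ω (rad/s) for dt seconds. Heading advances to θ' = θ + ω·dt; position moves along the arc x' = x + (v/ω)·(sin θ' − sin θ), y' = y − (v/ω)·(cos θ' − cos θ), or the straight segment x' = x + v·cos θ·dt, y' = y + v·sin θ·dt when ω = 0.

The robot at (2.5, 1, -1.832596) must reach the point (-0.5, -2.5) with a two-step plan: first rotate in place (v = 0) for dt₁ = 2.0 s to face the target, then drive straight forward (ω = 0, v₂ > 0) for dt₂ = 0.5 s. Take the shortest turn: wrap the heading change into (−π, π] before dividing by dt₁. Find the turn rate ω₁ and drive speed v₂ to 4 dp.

ω₁ = -0.2234, v₂ = 9.2195

heading to target = atan2(-2.5−1, -0.5−2.5) = -2.2794
Δθ = wrap(-2.2794 − -1.8326) = -0.4468; ω₁ = Δθ/dt₁ = -0.2234
distance = √((-0.5−2.5)² + (-2.5−1)²) = 4.6098; v₂ = distance/dt₂ = 9.2195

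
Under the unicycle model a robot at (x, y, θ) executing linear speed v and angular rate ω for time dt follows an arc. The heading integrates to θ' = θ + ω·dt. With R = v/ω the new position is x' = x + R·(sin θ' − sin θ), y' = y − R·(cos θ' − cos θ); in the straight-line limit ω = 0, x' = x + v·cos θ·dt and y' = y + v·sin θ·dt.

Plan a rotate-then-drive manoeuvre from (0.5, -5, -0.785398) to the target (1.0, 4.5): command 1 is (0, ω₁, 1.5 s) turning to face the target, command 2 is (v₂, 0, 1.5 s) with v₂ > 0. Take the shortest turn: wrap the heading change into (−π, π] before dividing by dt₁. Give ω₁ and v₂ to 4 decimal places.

heading to target = atan2(4.5−-5, 1−0.5) = 1.5182
Δθ = wrap(1.5182 − -0.7854) = 2.3036; ω₁ = Δθ/dt₁ = 1.5357
distance = √((1−0.5)² + (4.5−-5)²) = 9.5131; v₂ = distance/dt₂ = 6.3421

ω₁ = 1.5357, v₂ = 6.3421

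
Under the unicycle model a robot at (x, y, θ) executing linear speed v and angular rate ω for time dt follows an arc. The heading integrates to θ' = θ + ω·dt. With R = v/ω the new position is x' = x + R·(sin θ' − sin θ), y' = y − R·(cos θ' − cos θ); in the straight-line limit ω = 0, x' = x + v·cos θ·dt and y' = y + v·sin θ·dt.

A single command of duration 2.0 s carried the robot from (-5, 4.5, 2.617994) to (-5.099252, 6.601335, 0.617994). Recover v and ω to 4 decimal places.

Δθ = 0.617994 − 2.617994 = -2.000000
ω = Δθ/dt = -2.000000/2.0 = -1.0000
R = −Δy/(cos θ' − cos θ) = -1.2500
v = R·ω = -1.2500·-1.0000 = 1.2500

v = 1.2500, ω = -1.0000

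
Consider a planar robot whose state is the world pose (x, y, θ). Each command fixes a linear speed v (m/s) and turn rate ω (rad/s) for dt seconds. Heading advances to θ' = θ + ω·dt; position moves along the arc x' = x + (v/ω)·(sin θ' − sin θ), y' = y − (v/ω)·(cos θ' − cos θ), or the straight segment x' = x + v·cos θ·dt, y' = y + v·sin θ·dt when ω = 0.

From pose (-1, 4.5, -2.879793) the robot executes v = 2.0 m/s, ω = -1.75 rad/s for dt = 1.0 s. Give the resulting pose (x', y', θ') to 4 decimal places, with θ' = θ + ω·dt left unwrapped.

θ' = -2.8798 + -1.75·1.0 = -4.6298
R = v/ω = 2.0/-1.75 = -1.1429
x' = -1 + -1.1429·(sin -4.6298 − sin -2.8798) = -2.4348
y' = 4.5 − -1.1429·(cos -4.6298 − cos -2.8798) = 5.5096

(-2.4348, 5.5096, -4.6298)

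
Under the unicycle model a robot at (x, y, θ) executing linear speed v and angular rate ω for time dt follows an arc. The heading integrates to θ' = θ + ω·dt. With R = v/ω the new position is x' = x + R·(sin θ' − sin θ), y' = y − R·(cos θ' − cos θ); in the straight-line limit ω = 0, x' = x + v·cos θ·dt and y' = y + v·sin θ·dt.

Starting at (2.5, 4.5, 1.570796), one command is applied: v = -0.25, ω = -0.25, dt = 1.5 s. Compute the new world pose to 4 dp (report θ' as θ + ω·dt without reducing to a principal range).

(2.4305, 4.1337, 1.1958)

θ' = 1.5708 + -0.25·1.5 = 1.1958
R = v/ω = -0.25/-0.25 = 1.0000
x' = 2.5 + 1.0000·(sin 1.1958 − sin 1.5708) = 2.4305
y' = 4.5 − 1.0000·(cos 1.1958 − cos 1.5708) = 4.1337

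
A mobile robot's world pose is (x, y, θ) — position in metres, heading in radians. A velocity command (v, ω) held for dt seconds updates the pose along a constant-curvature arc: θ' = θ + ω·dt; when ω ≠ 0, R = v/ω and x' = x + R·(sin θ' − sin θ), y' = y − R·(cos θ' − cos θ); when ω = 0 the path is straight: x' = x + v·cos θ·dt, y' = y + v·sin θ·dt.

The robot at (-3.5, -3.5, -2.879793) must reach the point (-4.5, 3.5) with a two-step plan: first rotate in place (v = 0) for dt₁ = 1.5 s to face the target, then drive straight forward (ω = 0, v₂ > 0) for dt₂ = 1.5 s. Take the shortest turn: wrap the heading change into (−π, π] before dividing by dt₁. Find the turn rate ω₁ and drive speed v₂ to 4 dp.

ω₁ = -1.1271, v₂ = 4.7140

heading to target = atan2(3.5−-3.5, -4.5−-3.5) = 1.7127
Δθ = wrap(1.7127 − -2.8798) = -1.6907; ω₁ = Δθ/dt₁ = -1.1271
distance = √((-4.5−-3.5)² + (3.5−-3.5)²) = 7.0711; v₂ = distance/dt₂ = 4.7140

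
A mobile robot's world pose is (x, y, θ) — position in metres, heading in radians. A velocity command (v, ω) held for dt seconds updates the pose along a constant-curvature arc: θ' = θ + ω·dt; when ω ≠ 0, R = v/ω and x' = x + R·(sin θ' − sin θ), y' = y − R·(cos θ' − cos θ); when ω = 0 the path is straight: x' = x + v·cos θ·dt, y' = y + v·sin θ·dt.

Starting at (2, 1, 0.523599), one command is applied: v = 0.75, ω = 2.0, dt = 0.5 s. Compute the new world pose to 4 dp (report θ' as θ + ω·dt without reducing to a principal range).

θ' = 0.5236 + 2.0·0.5 = 1.5236
R = v/ω = 0.75/2.0 = 0.3750
x' = 2 + 0.3750·(sin 1.5236 − sin 0.5236) = 2.1871
y' = 1 − 0.3750·(cos 1.5236 − cos 0.5236) = 1.3071

(2.1871, 1.3071, 1.5236)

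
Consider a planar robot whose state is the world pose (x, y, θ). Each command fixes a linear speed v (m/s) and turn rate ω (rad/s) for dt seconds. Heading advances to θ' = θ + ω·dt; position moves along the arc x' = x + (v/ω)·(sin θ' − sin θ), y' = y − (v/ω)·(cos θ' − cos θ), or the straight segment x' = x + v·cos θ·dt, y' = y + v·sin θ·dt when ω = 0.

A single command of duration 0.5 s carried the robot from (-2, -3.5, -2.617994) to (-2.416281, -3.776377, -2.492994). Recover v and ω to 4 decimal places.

Δθ = -2.492994 − -2.617994 = 0.125000
ω = Δθ/dt = 0.125000/0.5 = 0.2500
R = Δx/(sin θ' − sin θ) = 4.0000
v = R·ω = 4.0000·0.2500 = 1.0000

v = 1.0000, ω = 0.2500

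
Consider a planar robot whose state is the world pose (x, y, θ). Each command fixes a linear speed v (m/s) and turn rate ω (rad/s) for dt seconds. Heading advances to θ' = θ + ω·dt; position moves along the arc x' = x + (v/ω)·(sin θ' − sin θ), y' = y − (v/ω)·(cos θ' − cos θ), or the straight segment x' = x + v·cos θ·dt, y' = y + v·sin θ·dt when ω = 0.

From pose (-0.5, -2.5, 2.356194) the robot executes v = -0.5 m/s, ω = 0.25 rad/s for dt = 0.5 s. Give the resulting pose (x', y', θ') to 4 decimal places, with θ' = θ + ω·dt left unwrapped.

(-0.3126, -2.6653, 2.4812)

θ' = 2.3562 + 0.25·0.5 = 2.4812
R = v/ω = -0.5/0.25 = -2.0000
x' = -0.5 + -2.0000·(sin 2.4812 − sin 2.3562) = -0.3126
y' = -2.5 − -2.0000·(cos 2.4812 − cos 2.3562) = -2.6653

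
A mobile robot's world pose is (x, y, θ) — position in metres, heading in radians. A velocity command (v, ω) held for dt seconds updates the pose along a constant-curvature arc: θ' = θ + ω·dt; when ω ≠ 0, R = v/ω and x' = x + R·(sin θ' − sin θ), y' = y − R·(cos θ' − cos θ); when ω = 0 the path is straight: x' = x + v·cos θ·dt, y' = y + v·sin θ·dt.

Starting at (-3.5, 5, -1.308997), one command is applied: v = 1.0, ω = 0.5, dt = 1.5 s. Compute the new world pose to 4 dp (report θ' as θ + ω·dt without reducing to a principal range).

θ' = -1.3090 + 0.5·1.5 = -0.5590
R = v/ω = 1.0/0.5 = 2.0000
x' = -3.5 + 2.0000·(sin -0.5590 − sin -1.3090) = -2.6288
y' = 5 − 2.0000·(cos -0.5590 − cos -1.3090) = 3.8221

(-2.6288, 3.8221, -0.5590)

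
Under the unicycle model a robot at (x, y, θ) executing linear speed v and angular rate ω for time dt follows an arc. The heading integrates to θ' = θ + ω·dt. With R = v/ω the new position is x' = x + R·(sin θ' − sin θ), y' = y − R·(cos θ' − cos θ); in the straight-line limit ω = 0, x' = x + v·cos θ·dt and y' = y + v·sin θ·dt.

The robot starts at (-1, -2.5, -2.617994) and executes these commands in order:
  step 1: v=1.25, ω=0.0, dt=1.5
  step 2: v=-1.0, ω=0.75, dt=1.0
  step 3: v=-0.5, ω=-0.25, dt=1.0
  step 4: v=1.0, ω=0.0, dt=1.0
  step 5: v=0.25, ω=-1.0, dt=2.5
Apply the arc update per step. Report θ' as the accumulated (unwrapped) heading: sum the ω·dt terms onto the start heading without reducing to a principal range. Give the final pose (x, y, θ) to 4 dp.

step 1: θ'=-2.6180 (straight) → pose (-2.6238, -3.4375, -2.6180)
step 2: θ'=-1.8680 (R=-1.3333) → pose (-2.0156, -2.6733, -1.8680)
step 3: θ'=-2.1180 (R=2.0000) → pose (-1.8112, -2.2183, -2.1180)
step 4: θ'=-2.1180 (straight) → pose (-2.3315, -3.0723, -2.1180)
step 5: θ'=-4.6180 (R=-0.2500) → pose (-2.7939, -2.9658, -4.6180)

(-2.7939, -2.9658, -4.6180)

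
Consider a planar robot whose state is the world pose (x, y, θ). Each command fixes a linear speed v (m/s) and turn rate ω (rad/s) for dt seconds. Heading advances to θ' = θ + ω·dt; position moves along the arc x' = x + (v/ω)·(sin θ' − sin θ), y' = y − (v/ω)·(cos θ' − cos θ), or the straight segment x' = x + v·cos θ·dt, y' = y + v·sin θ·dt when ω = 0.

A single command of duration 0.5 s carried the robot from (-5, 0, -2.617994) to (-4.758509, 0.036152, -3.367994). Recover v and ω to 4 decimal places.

Δθ = -3.367994 − -2.617994 = -0.750000
ω = Δθ/dt = -0.750000/0.5 = -1.5000
R = Δx/(sin θ' − sin θ) = 0.3333
v = R·ω = 0.3333·-1.5000 = -0.5000

v = -0.5000, ω = -1.5000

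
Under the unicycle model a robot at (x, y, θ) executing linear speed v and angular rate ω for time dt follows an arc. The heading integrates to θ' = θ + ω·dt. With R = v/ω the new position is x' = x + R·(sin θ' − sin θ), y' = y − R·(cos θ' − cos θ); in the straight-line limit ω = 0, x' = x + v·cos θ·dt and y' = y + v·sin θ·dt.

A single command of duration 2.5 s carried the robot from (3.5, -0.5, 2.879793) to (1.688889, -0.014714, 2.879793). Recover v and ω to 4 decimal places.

v = 0.7500, ω = 0.0000

Δθ = 2.879793 − 2.879793 = 0.000000
ω = Δθ/dt = 0.000000/2.5 = 0.0000
ω = 0 → v = (Δx·cos θ + Δy·sin θ)/dt = 0.7500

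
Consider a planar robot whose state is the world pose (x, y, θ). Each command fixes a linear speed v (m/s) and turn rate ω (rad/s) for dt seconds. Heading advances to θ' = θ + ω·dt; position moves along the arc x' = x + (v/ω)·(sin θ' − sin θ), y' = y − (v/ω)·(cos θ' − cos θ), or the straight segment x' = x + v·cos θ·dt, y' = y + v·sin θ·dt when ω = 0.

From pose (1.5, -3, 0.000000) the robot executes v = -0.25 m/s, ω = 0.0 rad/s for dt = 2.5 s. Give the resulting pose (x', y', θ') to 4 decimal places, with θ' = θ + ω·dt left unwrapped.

(0.8750, -3.0000, 0.0000)

θ' = 0.0000 + 0.0·2.5 = 0.0000
ω = 0 → straight: x' = 1.5 + -0.25·cos(0.0000)·2.5 = 0.8750
y' = -3 + -0.25·sin(0.0000)·2.5 = -3.0000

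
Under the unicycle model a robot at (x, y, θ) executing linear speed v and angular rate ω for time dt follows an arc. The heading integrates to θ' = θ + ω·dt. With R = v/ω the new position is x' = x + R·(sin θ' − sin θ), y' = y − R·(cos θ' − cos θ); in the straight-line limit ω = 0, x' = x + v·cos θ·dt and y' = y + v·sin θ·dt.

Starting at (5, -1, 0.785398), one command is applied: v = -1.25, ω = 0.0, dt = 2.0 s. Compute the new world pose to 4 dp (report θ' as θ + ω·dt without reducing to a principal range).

θ' = 0.7854 + 0.0·2.0 = 0.7854
ω = 0 → straight: x' = 5 + -1.25·cos(0.7854)·2.0 = 3.2322
y' = -1 + -1.25·sin(0.7854)·2.0 = -2.7678

(3.2322, -2.7678, 0.7854)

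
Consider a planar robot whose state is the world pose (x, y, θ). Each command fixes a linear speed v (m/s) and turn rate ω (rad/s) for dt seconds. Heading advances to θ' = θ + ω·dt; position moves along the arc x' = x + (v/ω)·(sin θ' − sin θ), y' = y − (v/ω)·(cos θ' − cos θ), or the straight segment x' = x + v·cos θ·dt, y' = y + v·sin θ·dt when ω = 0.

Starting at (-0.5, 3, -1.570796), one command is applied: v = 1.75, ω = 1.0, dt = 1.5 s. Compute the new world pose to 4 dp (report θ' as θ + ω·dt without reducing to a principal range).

θ' = -1.5708 + 1.0·1.5 = -0.0708
R = v/ω = 1.75/1.0 = 1.7500
x' = -0.5 + 1.7500·(sin -0.0708 − sin -1.5708) = 1.1262
y' = 3 − 1.7500·(cos -0.0708 − cos -1.5708) = 1.2544

(1.1262, 1.2544, -0.0708)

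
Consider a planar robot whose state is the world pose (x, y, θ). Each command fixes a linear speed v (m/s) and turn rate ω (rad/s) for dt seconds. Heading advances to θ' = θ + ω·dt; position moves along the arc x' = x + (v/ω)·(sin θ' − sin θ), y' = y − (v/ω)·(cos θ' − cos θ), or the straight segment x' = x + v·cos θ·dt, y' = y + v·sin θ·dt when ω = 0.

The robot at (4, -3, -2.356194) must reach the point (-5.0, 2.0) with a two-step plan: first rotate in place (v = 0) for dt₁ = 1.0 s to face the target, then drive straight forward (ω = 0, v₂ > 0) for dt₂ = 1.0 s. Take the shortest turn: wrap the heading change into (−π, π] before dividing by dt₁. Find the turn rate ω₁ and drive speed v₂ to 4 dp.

ω₁ = -1.2925, v₂ = 10.2956

heading to target = atan2(2−-3, -5−4) = 2.6345
Δθ = wrap(2.6345 − -2.3562) = -1.2925; ω₁ = Δθ/dt₁ = -1.2925
distance = √((-5−4)² + (2−-3)²) = 10.2956; v₂ = distance/dt₂ = 10.2956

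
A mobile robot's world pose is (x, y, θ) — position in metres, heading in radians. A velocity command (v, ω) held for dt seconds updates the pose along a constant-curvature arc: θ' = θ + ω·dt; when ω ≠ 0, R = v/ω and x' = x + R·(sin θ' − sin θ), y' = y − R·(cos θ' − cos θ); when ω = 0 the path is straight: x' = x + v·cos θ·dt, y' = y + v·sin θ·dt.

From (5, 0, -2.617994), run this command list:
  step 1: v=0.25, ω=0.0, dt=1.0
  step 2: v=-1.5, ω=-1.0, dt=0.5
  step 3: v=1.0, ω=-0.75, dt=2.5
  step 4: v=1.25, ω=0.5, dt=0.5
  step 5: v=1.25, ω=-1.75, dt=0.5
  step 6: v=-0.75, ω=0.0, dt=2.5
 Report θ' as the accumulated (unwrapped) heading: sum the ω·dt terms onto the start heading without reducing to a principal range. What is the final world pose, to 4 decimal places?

step 1: θ'=-2.6180 (straight) → pose (4.7835, -0.1250, -2.6180)
step 2: θ'=-3.1180 (R=1.5000) → pose (5.4981, 0.0755, -3.1180)
step 3: θ'=-4.9930 (R=-1.3333) → pose (4.1855, 1.7778, -4.9930)
step 4: θ'=-4.7430 (R=2.5000) → pose (4.2821, 2.3936, -4.7430)
step 5: θ'=-5.6180 (R=-0.7143) → pose (4.5551, 2.9337, -5.6180)
step 6: θ'=-5.6180 (straight) → pose (3.0799, 1.7765, -5.6180)

(3.0799, 1.7765, -5.6180)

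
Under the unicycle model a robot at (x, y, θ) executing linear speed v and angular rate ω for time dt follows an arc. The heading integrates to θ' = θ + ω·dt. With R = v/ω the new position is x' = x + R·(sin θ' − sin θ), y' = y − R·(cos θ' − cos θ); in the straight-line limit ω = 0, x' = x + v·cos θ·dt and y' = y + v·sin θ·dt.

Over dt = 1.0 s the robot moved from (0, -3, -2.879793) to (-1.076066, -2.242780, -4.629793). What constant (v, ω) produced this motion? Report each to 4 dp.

v = 1.5000, ω = -1.7500

Δθ = -4.629793 − -2.879793 = -1.750000
ω = Δθ/dt = -1.750000/1.0 = -1.7500
R = Δx/(sin θ' − sin θ) = -0.8571
v = R·ω = -0.8571·-1.7500 = 1.5000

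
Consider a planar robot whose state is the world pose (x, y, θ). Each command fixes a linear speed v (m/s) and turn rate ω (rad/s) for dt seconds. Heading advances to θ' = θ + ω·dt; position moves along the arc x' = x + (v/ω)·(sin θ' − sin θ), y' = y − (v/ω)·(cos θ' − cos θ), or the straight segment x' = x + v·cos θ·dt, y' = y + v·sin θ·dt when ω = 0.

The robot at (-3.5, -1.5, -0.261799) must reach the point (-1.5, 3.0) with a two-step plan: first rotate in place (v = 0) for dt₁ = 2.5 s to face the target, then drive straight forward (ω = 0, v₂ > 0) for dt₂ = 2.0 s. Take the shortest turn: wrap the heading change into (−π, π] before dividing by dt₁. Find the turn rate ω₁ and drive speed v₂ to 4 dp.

heading to target = atan2(3−-1.5, -1.5−-3.5) = 1.1526
Δθ = wrap(1.1526 − -0.2618) = 1.4144; ω₁ = Δθ/dt₁ = 0.5657
distance = √((-1.5−-3.5)² + (3−-1.5)²) = 4.9244; v₂ = distance/dt₂ = 2.4622

ω₁ = 0.5657, v₂ = 2.4622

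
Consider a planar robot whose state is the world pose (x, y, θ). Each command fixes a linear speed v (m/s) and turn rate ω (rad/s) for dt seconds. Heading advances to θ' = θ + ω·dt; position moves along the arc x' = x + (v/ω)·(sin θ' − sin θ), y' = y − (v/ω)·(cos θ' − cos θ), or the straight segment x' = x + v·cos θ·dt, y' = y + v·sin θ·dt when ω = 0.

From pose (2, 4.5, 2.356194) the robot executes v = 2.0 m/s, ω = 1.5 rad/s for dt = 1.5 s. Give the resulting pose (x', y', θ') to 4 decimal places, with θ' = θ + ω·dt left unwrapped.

(-0.2686, 3.6985, 4.6062)

θ' = 2.3562 + 1.5·1.5 = 4.6062
R = v/ω = 2.0/1.5 = 1.3333
x' = 2 + 1.3333·(sin 4.6062 − sin 2.3562) = -0.2686
y' = 4.5 − 1.3333·(cos 4.6062 − cos 2.3562) = 3.6985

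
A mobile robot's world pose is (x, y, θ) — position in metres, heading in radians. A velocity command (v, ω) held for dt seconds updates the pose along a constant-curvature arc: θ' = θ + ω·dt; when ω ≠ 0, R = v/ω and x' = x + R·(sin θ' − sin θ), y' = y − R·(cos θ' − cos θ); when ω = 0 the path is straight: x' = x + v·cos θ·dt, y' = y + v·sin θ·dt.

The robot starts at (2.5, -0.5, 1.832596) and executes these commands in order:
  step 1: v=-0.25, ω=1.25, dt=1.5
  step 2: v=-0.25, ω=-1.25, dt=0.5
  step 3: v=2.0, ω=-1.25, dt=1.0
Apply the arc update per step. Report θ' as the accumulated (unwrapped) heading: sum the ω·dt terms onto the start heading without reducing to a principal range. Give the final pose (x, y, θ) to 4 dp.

step 1: θ'=3.7076 (R=-0.2000) → pose (2.8004, -0.6170, 3.7076)
step 2: θ'=3.0826 (R=0.2000) → pose (2.9195, -0.5862, 3.0826)
step 3: θ'=1.8326 (R=-1.6000) → pose (1.4683, 0.5969, 1.8326)

(1.4683, 0.5969, 1.8326)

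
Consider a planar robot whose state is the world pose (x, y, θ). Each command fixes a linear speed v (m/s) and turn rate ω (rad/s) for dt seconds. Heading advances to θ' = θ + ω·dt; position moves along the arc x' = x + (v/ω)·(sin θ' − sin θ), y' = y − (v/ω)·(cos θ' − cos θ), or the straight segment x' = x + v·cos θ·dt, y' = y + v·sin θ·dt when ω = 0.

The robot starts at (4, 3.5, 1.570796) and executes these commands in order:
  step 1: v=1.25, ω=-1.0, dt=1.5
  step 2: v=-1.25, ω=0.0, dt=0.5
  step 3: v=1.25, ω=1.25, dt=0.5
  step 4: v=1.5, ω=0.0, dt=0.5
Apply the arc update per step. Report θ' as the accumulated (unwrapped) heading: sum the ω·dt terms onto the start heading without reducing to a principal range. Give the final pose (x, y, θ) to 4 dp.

step 1: θ'=0.0708 (R=-1.2500) → pose (5.1616, 4.7469, 0.0708)
step 2: θ'=0.0708 (straight) → pose (4.5381, 4.7027, 0.0708)
step 3: θ'=0.6958 (R=1.0000) → pose (5.1084, 4.9326, 0.6958)
step 4: θ'=0.6958 (straight) → pose (5.6841, 5.4134, 0.6958)

(5.6841, 5.4134, 0.6958)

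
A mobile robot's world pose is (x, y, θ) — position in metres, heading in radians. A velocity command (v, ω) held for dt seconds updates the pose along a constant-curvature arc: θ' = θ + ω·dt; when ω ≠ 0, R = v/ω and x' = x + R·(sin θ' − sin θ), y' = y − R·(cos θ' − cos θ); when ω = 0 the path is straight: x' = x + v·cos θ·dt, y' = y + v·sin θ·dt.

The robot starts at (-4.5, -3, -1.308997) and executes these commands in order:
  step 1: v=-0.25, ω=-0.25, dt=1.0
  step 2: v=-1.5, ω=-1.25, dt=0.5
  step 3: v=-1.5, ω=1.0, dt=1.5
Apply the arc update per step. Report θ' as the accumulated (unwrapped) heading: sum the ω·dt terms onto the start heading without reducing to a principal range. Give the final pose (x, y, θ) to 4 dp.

step 1: θ'=-1.5590 (R=1.0000) → pose (-4.5340, -2.7530, -1.5590)
step 2: θ'=-2.1840 (R=1.2000) → pose (-4.3155, -2.0482, -2.1840)
step 3: θ'=-0.6840 (R=-1.5000) → pose (-4.5943, -0.0224, -0.6840)

(-4.5943, -0.0224, -0.6840)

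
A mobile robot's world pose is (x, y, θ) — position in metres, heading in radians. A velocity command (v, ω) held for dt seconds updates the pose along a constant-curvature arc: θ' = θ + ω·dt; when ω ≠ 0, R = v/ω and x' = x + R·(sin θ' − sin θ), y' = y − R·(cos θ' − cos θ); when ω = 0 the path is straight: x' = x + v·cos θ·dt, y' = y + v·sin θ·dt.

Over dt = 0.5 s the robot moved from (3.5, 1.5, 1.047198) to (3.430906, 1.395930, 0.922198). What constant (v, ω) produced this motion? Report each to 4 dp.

Δθ = 0.922198 − 1.047198 = -0.125000
ω = Δθ/dt = -0.125000/0.5 = -0.2500
R = −Δy/(cos θ' − cos θ) = 1.0000
v = R·ω = 1.0000·-0.2500 = -0.2500

v = -0.2500, ω = -0.2500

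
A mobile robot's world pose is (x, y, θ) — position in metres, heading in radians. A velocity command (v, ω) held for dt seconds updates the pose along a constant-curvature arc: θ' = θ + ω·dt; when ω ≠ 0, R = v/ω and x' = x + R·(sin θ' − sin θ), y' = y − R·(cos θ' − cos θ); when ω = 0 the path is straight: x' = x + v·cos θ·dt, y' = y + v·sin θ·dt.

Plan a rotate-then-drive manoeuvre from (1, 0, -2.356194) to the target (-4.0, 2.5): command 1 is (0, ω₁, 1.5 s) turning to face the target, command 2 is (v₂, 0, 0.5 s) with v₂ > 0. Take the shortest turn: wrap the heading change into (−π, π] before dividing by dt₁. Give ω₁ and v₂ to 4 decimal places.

heading to target = atan2(2.5−0, -4−1) = 2.6779
Δθ = wrap(2.6779 − -2.3562) = -1.2490; ω₁ = Δθ/dt₁ = -0.8327
distance = √((-4−1)² + (2.5−0)²) = 5.5902; v₂ = distance/dt₂ = 11.1803

ω₁ = -0.8327, v₂ = 11.1803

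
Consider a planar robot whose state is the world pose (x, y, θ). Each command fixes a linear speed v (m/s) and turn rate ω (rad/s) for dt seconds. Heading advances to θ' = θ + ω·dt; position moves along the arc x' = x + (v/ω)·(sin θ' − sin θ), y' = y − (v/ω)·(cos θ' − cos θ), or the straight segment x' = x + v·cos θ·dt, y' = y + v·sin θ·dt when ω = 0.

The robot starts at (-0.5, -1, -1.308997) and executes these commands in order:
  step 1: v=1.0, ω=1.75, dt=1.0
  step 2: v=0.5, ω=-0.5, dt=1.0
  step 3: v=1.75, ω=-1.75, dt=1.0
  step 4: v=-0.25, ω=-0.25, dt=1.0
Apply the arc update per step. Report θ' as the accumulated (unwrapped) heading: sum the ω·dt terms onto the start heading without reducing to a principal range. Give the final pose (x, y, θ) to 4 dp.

(1.7831, -2.2761, -2.0590)

step 1: θ'=0.4410 (R=0.5714) → pose (0.2959, -1.3689, 0.4410)
step 2: θ'=-0.0590 (R=-1.0000) → pose (0.7817, -1.2749, -0.0590)
step 3: θ'=-1.8090 (R=-1.0000) → pose (1.6945, -2.5091, -1.8090)
step 4: θ'=-2.0590 (R=1.0000) → pose (1.7831, -2.2761, -2.0590)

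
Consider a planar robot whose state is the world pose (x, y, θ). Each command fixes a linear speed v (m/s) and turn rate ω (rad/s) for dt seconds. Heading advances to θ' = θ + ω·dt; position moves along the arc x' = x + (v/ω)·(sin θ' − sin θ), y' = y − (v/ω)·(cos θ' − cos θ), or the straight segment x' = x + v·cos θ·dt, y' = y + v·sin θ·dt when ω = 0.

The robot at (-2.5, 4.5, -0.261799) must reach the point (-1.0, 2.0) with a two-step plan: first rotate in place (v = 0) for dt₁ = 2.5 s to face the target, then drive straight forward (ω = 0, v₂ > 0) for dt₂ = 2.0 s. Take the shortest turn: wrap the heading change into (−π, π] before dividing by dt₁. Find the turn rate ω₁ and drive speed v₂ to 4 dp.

ω₁ = -0.3074, v₂ = 1.4577

heading to target = atan2(2−4.5, -1−-2.5) = -1.0304
Δθ = wrap(-1.0304 − -0.2618) = -0.7686; ω₁ = Δθ/dt₁ = -0.3074
distance = √((-1−-2.5)² + (2−4.5)²) = 2.9155; v₂ = distance/dt₂ = 1.4577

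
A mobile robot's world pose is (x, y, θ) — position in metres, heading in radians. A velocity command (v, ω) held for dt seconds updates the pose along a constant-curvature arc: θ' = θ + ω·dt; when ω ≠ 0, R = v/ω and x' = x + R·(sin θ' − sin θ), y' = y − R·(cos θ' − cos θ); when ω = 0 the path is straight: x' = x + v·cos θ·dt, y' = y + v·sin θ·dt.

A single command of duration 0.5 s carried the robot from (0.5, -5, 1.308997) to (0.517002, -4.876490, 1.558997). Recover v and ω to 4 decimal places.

v = 0.2500, ω = 0.5000

Δθ = 1.558997 − 1.308997 = 0.250000
ω = Δθ/dt = 0.250000/0.5 = 0.5000
R = −Δy/(cos θ' − cos θ) = 0.5000
v = R·ω = 0.5000·0.5000 = 0.2500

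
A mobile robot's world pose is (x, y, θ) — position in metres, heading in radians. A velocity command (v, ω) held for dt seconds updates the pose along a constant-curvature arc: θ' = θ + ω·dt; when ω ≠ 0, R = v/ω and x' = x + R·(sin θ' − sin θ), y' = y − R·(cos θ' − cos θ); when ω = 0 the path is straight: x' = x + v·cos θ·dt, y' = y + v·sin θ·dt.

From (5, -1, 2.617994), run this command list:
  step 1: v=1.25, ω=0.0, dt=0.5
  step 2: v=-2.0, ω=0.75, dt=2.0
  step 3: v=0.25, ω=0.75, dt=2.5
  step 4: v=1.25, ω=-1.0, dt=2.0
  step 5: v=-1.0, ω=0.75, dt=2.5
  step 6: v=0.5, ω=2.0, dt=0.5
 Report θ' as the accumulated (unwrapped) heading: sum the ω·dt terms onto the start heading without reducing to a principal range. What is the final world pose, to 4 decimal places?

step 1: θ'=2.6180 (straight) → pose (4.4587, -0.6875, 2.6180)
step 2: θ'=4.1180 (R=-2.6667) → pose (8.0014, 0.1285, 4.1180)
step 3: θ'=5.9930 (R=0.3333) → pose (8.1822, -0.3775, 5.9930)
step 4: θ'=3.9930 (R=-1.2500) → pose (8.7647, -2.3989, 3.9930)
step 5: θ'=5.8680 (R=-1.3333) → pose (8.2996, -0.3003, 5.8680)
step 6: θ'=6.8680 (R=0.2500) → pose (8.5385, -0.2800, 6.8680)

(8.5385, -0.2800, 6.8680)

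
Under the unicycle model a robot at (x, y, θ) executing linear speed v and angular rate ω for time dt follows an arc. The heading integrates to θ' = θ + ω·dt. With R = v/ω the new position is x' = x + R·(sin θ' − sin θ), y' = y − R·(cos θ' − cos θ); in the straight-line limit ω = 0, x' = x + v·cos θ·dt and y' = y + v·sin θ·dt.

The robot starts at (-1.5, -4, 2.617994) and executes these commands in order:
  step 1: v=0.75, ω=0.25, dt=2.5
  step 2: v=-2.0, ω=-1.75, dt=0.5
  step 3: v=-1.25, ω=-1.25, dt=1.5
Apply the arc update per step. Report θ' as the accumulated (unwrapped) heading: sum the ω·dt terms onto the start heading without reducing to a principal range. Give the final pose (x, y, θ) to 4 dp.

step 1: θ'=3.2430 (R=3.0000) → pose (-3.3037, -3.6135, 3.2430)
step 2: θ'=2.3680 (R=1.1429) → pose (-2.3895, -3.9329, 2.3680)
step 3: θ'=0.4930 (R=1.0000) → pose (-2.6149, -5.5292, 0.4930)

(-2.6149, -5.5292, 0.4930)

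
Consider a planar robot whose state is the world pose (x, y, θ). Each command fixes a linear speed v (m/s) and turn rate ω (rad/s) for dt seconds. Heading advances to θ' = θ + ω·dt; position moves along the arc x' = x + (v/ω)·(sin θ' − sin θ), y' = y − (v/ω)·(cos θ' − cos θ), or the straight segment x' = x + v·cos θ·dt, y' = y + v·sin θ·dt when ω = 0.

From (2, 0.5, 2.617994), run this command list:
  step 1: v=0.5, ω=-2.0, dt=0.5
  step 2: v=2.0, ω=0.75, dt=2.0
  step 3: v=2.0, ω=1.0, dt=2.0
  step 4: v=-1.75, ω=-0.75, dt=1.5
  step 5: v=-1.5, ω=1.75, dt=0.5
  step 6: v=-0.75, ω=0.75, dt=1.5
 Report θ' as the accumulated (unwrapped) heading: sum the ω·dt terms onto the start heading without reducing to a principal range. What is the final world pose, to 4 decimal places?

step 1: θ'=1.6180 (R=-0.2500) → pose (1.8753, 0.7047, 1.6180)
step 2: θ'=3.1180 (R=2.6667) → pose (-0.7255, 3.2448, 3.1180)
step 3: θ'=5.1180 (R=2.0000) → pose (-2.6104, 0.4562, 5.1180)
step 4: θ'=3.9930 (R=2.3333) → pose (-2.2215, 2.9144, 3.9930)
step 5: θ'=4.8680 (R=-0.8571) → pose (-2.0195, 3.6120, 4.8680)
step 6: θ'=5.9930 (R=-1.0000) → pose (-2.7213, 4.4153, 5.9930)

(-2.7213, 4.4153, 5.9930)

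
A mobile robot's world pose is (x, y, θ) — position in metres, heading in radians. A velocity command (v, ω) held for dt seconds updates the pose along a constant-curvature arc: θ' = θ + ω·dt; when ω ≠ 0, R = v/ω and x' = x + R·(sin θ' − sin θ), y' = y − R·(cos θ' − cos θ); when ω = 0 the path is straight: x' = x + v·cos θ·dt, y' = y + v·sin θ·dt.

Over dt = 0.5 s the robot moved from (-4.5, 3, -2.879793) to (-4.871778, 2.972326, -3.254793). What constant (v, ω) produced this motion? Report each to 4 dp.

v = 0.7500, ω = -0.7500

Δθ = -3.254793 − -2.879793 = -0.375000
ω = Δθ/dt = -0.375000/0.5 = -0.7500
R = Δx/(sin θ' − sin θ) = -1.0000
v = R·ω = -1.0000·-0.7500 = 0.7500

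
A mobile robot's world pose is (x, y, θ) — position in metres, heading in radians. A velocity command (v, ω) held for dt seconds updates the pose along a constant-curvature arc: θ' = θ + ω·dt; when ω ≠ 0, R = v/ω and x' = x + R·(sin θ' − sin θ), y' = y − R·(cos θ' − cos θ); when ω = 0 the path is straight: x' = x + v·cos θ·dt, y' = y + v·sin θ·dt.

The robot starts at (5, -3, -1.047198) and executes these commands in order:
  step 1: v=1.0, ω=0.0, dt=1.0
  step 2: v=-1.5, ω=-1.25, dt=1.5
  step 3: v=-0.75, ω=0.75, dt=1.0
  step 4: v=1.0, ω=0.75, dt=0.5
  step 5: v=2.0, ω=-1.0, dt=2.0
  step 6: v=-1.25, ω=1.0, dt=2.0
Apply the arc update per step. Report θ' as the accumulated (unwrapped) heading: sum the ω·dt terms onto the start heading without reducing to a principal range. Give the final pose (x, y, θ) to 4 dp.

step 1: θ'=-1.0472 (straight) → pose (5.5000, -3.8660, -1.0472)
step 2: θ'=-2.9222 (R=1.2000) → pose (6.2781, -2.0948, -2.9222)
step 3: θ'=-2.1722 (R=-1.0000) → pose (6.8850, -1.6846, -2.1722)
step 4: θ'=-1.7972 (R=1.3333) → pose (6.6851, -2.1397, -1.7972)
step 5: θ'=-3.7972 (R=-2.0000) → pose (3.5168, -3.2761, -3.7972)
step 6: θ'=-1.7972 (R=-1.2500) → pose (5.4970, -2.5658, -1.7972)

(5.4970, -2.5658, -1.7972)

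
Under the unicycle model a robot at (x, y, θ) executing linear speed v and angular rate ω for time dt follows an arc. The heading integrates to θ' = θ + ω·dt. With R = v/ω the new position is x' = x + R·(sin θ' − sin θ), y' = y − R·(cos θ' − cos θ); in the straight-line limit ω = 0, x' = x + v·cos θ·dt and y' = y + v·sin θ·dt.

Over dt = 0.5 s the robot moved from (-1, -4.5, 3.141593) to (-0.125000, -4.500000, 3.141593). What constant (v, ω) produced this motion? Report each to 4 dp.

v = -1.7500, ω = 0.0000

Δθ = 3.141593 − 3.141593 = 0.000000
ω = Δθ/dt = 0.000000/0.5 = 0.0000
ω = 0 → v = (Δx·cos θ + Δy·sin θ)/dt = -1.7500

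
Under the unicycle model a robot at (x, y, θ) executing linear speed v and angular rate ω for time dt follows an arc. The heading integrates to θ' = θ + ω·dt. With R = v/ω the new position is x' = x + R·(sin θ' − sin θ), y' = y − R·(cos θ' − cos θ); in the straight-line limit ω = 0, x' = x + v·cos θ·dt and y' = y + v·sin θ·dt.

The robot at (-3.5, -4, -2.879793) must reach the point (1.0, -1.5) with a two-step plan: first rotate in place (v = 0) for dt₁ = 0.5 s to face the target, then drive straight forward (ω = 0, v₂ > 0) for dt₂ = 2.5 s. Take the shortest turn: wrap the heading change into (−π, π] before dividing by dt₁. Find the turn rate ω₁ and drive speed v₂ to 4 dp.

ω₁ = -5.7926, v₂ = 2.0591

heading to target = atan2(-1.5−-4, 1−-3.5) = 0.5071
Δθ = wrap(0.5071 − -2.8798) = -2.8963; ω₁ = Δθ/dt₁ = -5.7926
distance = √((1−-3.5)² + (-1.5−-4)²) = 5.1478; v₂ = distance/dt₂ = 2.0591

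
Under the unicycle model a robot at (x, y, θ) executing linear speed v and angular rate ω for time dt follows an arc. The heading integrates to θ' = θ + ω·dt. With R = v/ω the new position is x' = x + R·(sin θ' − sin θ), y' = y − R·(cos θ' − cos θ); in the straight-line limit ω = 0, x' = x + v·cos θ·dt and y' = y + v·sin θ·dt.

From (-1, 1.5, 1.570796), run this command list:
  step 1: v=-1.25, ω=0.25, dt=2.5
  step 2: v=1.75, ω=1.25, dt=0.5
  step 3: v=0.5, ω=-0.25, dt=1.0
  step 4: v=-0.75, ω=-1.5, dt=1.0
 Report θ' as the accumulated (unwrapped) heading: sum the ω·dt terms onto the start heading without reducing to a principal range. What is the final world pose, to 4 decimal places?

(-1.0300, -1.3615, 1.0708)

step 1: θ'=2.1958 (R=-5.0000) → pose (-0.0548, -1.4255, 2.1958)
step 2: θ'=2.8208 (R=1.4000) → pose (-0.7487, -0.9160, 2.8208)
step 3: θ'=2.5708 (R=-2.0000) → pose (-1.1987, -0.7010, 2.5708)
step 4: θ'=1.0708 (R=0.5000) → pose (-1.0300, -1.3615, 1.0708)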